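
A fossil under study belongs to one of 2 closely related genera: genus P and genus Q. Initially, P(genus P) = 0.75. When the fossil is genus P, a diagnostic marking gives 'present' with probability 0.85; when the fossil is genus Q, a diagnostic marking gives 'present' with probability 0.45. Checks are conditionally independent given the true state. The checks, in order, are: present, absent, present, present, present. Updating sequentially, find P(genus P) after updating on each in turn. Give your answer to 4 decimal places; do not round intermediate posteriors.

After 'present': P(genus P) = 0.85·0.7500 / (0.85·0.7500 + 0.45·0.2500) ≈ 0.8500
After 'absent': P(genus P) = 0.15·0.8500 / (0.15·0.8500 + 0.55·0.1500) ≈ 0.6071
After 'present': P(genus P) = 0.85·0.6071 / (0.85·0.6071 + 0.45·0.3929) ≈ 0.7448
After 'present': P(genus P) = 0.85·0.7448 / (0.85·0.7448 + 0.45·0.2552) ≈ 0.8465
After 'present': P(genus P) = 0.85·0.8465 / (0.85·0.8465 + 0.45·0.1535) ≈ 0.9124

0.9124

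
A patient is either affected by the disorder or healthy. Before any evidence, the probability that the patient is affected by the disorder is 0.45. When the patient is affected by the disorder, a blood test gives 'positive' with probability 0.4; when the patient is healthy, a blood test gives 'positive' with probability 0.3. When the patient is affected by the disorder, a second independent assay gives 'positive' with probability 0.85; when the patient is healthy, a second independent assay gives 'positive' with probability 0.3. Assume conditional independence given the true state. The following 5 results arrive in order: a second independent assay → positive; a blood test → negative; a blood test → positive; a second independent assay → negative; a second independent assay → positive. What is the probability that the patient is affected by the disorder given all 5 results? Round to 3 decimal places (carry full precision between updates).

0.617

After a second independent assay='positive': P(affected) = 0.85·0.4500 / (0.85·0.4500 + 0.3·0.5500) ≈ 0.6986
After a blood test='negative': P(affected) = 0.6·0.6986 / (0.6·0.6986 + 0.7·0.3014) ≈ 0.6652
After a blood test='positive': P(affected) = 0.4·0.6652 / (0.4·0.6652 + 0.3·0.3348) ≈ 0.7260
After a second independent assay='negative': P(affected) = 0.15·0.7260 / (0.15·0.7260 + 0.7·0.2740) ≈ 0.3621
After a second independent assay='positive': P(affected) = 0.85·0.3621 / (0.85·0.3621 + 0.3·0.6379) ≈ 0.6166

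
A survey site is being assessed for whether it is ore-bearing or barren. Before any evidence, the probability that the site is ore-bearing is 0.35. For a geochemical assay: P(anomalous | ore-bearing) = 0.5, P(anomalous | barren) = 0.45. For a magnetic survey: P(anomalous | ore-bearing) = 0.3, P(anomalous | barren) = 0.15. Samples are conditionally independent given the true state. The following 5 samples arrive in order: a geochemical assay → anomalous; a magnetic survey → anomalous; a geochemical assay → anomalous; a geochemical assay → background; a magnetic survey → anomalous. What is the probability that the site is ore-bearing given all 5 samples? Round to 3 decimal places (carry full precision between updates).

After a geochemical assay='anomalous': P(ore) = 0.5·0.3500 / (0.5·0.3500 + 0.45·0.6500) ≈ 0.3743
After a magnetic survey='anomalous': P(ore) = 0.3·0.3743 / (0.3·0.3743 + 0.15·0.6257) ≈ 0.5447
After a geochemical assay='anomalous': P(ore) = 0.5·0.5447 / (0.5·0.5447 + 0.45·0.4553) ≈ 0.5707
After a geochemical assay='background': P(ore) = 0.5·0.5707 / (0.5·0.5707 + 0.55·0.4293) ≈ 0.5472
After a magnetic survey='anomalous': P(ore) = 0.3·0.5472 / (0.3·0.5472 + 0.15·0.4528) ≈ 0.7074

0.707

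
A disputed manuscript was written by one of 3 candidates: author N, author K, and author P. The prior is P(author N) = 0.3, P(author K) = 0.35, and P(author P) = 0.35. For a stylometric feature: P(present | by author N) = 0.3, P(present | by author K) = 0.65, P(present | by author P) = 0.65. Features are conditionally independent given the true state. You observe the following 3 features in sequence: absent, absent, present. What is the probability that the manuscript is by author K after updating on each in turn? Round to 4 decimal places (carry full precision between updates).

0.2791

Apply Bayes' rule sequentially, carrying P(author K) forward.
After 'absent': normaliser = 0.7·0.3000 + 0.35·0.3500 + 0.35·0.3500; P(author N) ≈ 0.4615, P(author K) ≈ 0.2692, P(author P) ≈ 0.2692
After 'absent': normaliser = 0.7·0.4615 + 0.35·0.2692 + 0.35·0.2692; P(author N) ≈ 0.6316, P(author K) ≈ 0.1842, P(author P) ≈ 0.1842
After 'present': normaliser = 0.3·0.6316 + 0.65·0.1842 + 0.65·0.1842; P(author N) ≈ 0.4417, P(author K) ≈ 0.2791, P(author P) ≈ 0.2791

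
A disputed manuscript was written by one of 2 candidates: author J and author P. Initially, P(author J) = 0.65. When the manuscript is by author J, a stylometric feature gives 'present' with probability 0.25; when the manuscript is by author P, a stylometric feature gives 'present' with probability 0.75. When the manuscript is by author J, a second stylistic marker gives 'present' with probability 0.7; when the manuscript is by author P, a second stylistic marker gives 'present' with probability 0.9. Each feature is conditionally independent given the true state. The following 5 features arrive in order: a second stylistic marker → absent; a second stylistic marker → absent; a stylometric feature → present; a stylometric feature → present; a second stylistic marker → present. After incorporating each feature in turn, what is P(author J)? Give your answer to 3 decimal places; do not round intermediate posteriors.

0.591

Each posterior becomes the prior for the next update.
After a second stylistic marker='absent': P(author J) = 0.3·0.6500 / (0.3·0.6500 + 0.1·0.3500) ≈ 0.8478
After a second stylistic marker='absent': P(author J) = 0.3·0.8478 / (0.3·0.8478 + 0.1·0.1522) ≈ 0.9435
After a stylometric feature='present': P(author J) = 0.25·0.9435 / (0.25·0.9435 + 0.75·0.0565) ≈ 0.8478
After a stylometric feature='present': P(author J) = 0.25·0.8478 / (0.25·0.8478 + 0.75·0.1522) ≈ 0.6500
After a second stylistic marker='present': P(author J) = 0.7·0.6500 / (0.7·0.6500 + 0.9·0.3500) ≈ 0.5909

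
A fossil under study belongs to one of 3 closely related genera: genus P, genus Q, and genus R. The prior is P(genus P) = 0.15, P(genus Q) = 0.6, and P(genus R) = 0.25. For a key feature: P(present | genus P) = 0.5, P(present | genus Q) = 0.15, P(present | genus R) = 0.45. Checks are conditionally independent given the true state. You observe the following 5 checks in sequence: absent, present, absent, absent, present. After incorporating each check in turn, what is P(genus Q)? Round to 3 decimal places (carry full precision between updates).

Each posterior becomes the prior for the next update.
After 'absent': normaliser = 0.5·0.1500 + 0.85·0.6000 + 0.55·0.2500; P(genus P) ≈ 0.1038, P(genus Q) ≈ 0.7059, P(genus R) ≈ 0.1903
After 'present': normaliser = 0.5·0.1038 + 0.15·0.7059 + 0.45·0.1903; P(genus P) ≈ 0.2132, P(genus Q) ≈ 0.4350, P(genus R) ≈ 0.3518
After 'absent': normaliser = 0.5·0.2132 + 0.85·0.4350 + 0.55·0.3518; P(genus P) ≈ 0.1592, P(genus Q) ≈ 0.5520, P(genus R) ≈ 0.2889
After 'absent': normaliser = 0.5·0.1592 + 0.85·0.5520 + 0.55·0.2889; P(genus P) ≈ 0.1125, P(genus Q) ≈ 0.6630, P(genus R) ≈ 0.2245
After 'present': normaliser = 0.5·0.1125 + 0.15·0.6630 + 0.45·0.2245; P(genus P) ≈ 0.2190, P(genus Q) ≈ 0.3874, P(genus R) ≈ 0.3936

0.387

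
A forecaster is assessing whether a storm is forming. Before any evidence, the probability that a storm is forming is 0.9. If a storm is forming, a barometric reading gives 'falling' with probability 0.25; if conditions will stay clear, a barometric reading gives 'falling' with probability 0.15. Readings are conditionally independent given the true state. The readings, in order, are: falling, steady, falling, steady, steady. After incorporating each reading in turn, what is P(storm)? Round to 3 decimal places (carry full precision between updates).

Apply Bayes' rule sequentially, carrying P(storm) forward.
After 'falling': P(storm) = 0.25·0.9000 / (0.25·0.9000 + 0.15·0.1000) ≈ 0.9375
After 'steady': P(storm) = 0.75·0.9375 / (0.75·0.9375 + 0.85·0.0625) ≈ 0.9298
After 'falling': P(storm) = 0.25·0.9298 / (0.25·0.9298 + 0.15·0.0702) ≈ 0.9566
After 'steady': P(storm) = 0.75·0.9566 / (0.75·0.9566 + 0.85·0.0434) ≈ 0.9511
After 'steady': P(storm) = 0.75·0.9511 / (0.75·0.9511 + 0.85·0.0489) ≈ 0.9450

0.945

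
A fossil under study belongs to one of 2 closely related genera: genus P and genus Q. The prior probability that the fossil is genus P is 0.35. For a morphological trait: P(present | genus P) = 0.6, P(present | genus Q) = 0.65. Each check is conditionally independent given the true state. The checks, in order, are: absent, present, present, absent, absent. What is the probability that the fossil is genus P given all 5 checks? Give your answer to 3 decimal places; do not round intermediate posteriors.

After 'absent': P(genus P) = 0.4·0.3500 / (0.4·0.3500 + 0.35·0.6500) ≈ 0.3810
After 'present': P(genus P) = 0.6·0.3810 / (0.6·0.3810 + 0.65·0.6190) ≈ 0.3623
After 'present': P(genus P) = 0.6·0.3623 / (0.6·0.3623 + 0.65·0.6377) ≈ 0.3440
After 'absent': P(genus P) = 0.4·0.3440 / (0.4·0.3440 + 0.35·0.6560) ≈ 0.3747
After 'absent': P(genus P) = 0.4·0.3747 / (0.4·0.3747 + 0.35·0.6253) ≈ 0.4065

0.406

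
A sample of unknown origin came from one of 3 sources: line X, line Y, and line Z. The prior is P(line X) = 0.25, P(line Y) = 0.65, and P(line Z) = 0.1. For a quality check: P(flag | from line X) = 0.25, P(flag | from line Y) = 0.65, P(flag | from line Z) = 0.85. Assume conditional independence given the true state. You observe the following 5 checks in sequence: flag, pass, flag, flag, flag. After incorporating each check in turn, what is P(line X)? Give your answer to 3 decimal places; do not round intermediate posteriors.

0.015

Each posterior becomes the prior for the next update.
After 'flag': normaliser = 0.25·0.2500 + 0.65·0.6500 + 0.85·0.1000; P(line X) ≈ 0.1096, P(line Y) ≈ 0.7412, P(line Z) ≈ 0.1491
After 'pass': normaliser = 0.75·0.1096 + 0.35·0.7412 + 0.15·0.1491; P(line X) ≈ 0.2259, P(line Y) ≈ 0.7127, P(line Z) ≈ 0.0614
After 'flag': normaliser = 0.25·0.2259 + 0.65·0.7127 + 0.85·0.0614; P(line X) ≈ 0.0987, P(line Y) ≈ 0.8099, P(line Z) ≈ 0.0913
After 'flag': normaliser = 0.25·0.0987 + 0.65·0.8099 + 0.85·0.0913; P(line X) ≈ 0.0393, P(line Y) ≈ 0.8373, P(line Z) ≈ 0.1235
After 'flag': normaliser = 0.25·0.0393 + 0.65·0.8373 + 0.85·0.1235; P(line X) ≈ 0.0149, P(line Y) ≈ 0.8259, P(line Z) ≈ 0.1592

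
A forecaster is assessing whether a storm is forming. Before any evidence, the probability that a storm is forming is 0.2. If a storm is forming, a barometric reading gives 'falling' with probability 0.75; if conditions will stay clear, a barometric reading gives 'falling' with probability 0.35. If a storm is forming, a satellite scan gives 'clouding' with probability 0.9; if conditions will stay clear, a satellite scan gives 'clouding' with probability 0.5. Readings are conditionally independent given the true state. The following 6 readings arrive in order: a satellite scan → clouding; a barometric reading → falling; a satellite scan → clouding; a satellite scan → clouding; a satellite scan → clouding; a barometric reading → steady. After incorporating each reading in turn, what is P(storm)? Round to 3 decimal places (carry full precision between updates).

After a satellite scan='clouding': P(storm) = 0.9·0.2000 / (0.9·0.2000 + 0.5·0.8000) ≈ 0.3103
After a barometric reading='falling': P(storm) = 0.75·0.3103 / (0.75·0.3103 + 0.35·0.6897) ≈ 0.4909
After a satellite scan='clouding': P(storm) = 0.9·0.4909 / (0.9·0.4909 + 0.5·0.5091) ≈ 0.6345
After a satellite scan='clouding': P(storm) = 0.9·0.6345 / (0.9·0.6345 + 0.5·0.3655) ≈ 0.7575
After a satellite scan='clouding': P(storm) = 0.9·0.7575 / (0.9·0.7575 + 0.5·0.2425) ≈ 0.8490
After a barometric reading='steady': P(storm) = 0.25·0.8490 / (0.25·0.8490 + 0.65·0.1510) ≈ 0.6838

0.684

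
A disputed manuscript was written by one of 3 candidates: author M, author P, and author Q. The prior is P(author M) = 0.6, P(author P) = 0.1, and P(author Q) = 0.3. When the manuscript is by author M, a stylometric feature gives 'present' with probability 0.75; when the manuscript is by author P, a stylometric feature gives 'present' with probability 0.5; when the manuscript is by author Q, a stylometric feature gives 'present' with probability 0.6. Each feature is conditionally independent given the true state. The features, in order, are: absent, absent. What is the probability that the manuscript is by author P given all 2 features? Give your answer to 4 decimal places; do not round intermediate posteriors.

Apply Bayes' rule sequentially, carrying P(author P) forward.
After 'absent': normaliser = 0.25·0.6000 + 0.5·0.1000 + 0.4·0.3000; P(author M) ≈ 0.4688, P(author P) ≈ 0.1562, P(author Q) ≈ 0.3750
After 'absent': normaliser = 0.25·0.4688 + 0.5·0.1562 + 0.4·0.3750; P(author M) ≈ 0.3394, P(author P) ≈ 0.2262, P(author Q) ≈ 0.4344

0.2262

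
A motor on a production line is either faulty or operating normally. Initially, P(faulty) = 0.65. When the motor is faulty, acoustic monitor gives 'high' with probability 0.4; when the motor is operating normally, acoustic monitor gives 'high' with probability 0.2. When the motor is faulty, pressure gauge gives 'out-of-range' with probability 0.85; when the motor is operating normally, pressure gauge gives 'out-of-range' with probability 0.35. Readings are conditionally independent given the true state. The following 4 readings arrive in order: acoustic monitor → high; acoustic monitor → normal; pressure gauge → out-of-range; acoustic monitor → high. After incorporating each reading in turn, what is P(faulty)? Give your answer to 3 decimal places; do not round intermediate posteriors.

Each posterior becomes the prior for the next update.
After acoustic monitor='high': P(faulty) = 0.4·0.6500 / (0.4·0.6500 + 0.2·0.3500) ≈ 0.7879
After acoustic monitor='normal': P(faulty) = 0.6·0.7879 / (0.6·0.7879 + 0.8·0.2121) ≈ 0.7358
After pressure gauge='out-of-range': P(faulty) = 0.85·0.7358 / (0.85·0.7358 + 0.35·0.2642) ≈ 0.8712
After acoustic monitor='high': P(faulty) = 0.4·0.8712 / (0.4·0.8712 + 0.2·0.1288) ≈ 0.9312

0.931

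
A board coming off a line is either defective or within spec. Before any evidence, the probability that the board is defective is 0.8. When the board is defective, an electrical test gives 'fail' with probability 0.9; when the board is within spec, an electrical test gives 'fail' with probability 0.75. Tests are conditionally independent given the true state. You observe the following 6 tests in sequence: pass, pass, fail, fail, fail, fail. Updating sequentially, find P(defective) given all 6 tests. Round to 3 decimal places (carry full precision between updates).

After 'pass': P(defective) = 0.1·0.8000 / (0.1·0.8000 + 0.25·0.2000) ≈ 0.6154
After 'pass': P(defective) = 0.1·0.6154 / (0.1·0.6154 + 0.25·0.3846) ≈ 0.3902
After 'fail': P(defective) = 0.9·0.3902 / (0.9·0.3902 + 0.75·0.6098) ≈ 0.4344
After 'fail': P(defective) = 0.9·0.4344 / (0.9·0.4344 + 0.75·0.5656) ≈ 0.4796
After 'fail': P(defective) = 0.9·0.4796 / (0.9·0.4796 + 0.75·0.5204) ≈ 0.5251
After 'fail': P(defective) = 0.9·0.5251 / (0.9·0.5251 + 0.75·0.4749) ≈ 0.5703

0.570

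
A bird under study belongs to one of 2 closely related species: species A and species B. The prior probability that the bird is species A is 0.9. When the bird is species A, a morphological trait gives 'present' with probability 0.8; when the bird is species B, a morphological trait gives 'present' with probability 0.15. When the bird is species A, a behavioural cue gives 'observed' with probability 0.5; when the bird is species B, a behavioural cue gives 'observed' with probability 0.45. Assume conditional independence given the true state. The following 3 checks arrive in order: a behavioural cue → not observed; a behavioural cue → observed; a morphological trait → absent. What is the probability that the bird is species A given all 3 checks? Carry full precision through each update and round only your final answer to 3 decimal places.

0.681

After a behavioural cue='not observed': P(species A) = 0.5·0.9000 / (0.5·0.9000 + 0.55·0.1000) ≈ 0.8911
After a behavioural cue='observed': P(species A) = 0.5·0.8911 / (0.5·0.8911 + 0.45·0.1089) ≈ 0.9009
After a morphological trait='absent': P(species A) = 0.2·0.9009 / (0.2·0.9009 + 0.85·0.0991) ≈ 0.6814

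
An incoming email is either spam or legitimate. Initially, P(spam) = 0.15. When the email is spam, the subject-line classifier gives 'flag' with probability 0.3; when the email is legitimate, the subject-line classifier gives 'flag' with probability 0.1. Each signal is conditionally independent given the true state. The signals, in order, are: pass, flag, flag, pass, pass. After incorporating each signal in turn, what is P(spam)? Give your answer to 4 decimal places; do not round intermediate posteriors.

0.4277

After 'pass': P(spam) = 0.7·0.1500 / (0.7·0.1500 + 0.9·0.8500) ≈ 0.1207
After 'flag': P(spam) = 0.3·0.1207 / (0.3·0.1207 + 0.1·0.8793) ≈ 0.2917
After 'flag': P(spam) = 0.3·0.2917 / (0.3·0.2917 + 0.1·0.7083) ≈ 0.5526
After 'pass': P(spam) = 0.7·0.5526 / (0.7·0.5526 + 0.9·0.4474) ≈ 0.4900
After 'pass': P(spam) = 0.7·0.4900 / (0.7·0.4900 + 0.9·0.5100) ≈ 0.4277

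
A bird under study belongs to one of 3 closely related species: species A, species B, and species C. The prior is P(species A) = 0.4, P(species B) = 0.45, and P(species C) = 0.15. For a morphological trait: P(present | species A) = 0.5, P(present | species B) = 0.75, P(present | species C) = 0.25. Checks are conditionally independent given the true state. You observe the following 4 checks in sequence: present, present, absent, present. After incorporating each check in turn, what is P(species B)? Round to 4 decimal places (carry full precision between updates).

After 'present': normaliser = 0.5·0.4000 + 0.75·0.4500 + 0.25·0.1500; P(species A) ≈ 0.3478, P(species B) ≈ 0.5870, P(species C) ≈ 0.0652
After 'present': normaliser = 0.5·0.3478 + 0.75·0.5870 + 0.25·0.0652; P(species A) ≈ 0.2759, P(species B) ≈ 0.6983, P(species C) ≈ 0.0259
After 'absent': normaliser = 0.5·0.2759 + 0.25·0.6983 + 0.75·0.0259; P(species A) ≈ 0.4156, P(species B) ≈ 0.5260, P(species C) ≈ 0.0584
After 'present': normaliser = 0.5·0.4156 + 0.75·0.5260 + 0.25·0.0584; P(species A) ≈ 0.3368, P(species B) ≈ 0.6395, P(species C) ≈ 0.0237

0.6395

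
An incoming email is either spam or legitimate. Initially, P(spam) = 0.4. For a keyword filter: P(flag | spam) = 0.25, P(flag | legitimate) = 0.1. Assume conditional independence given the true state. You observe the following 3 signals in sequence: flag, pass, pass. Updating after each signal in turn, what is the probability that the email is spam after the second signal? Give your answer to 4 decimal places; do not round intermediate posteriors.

After 'flag': P(spam) = 0.25·0.4000 / (0.25·0.4000 + 0.1·0.6000) ≈ 0.6250
After 'pass': P(spam) = 0.75·0.6250 / (0.75·0.6250 + 0.9·0.3750) ≈ 0.5814

0.5814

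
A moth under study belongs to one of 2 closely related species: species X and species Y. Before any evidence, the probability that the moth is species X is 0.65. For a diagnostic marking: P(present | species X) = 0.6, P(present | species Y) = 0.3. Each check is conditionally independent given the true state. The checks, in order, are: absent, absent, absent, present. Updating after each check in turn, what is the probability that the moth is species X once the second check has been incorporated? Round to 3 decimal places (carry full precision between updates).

0.377

After 'absent': P(species X) = 0.4·0.6500 / (0.4·0.6500 + 0.7·0.3500) ≈ 0.5149
After 'absent': P(species X) = 0.4·0.5149 / (0.4·0.5149 + 0.7·0.4851) ≈ 0.3775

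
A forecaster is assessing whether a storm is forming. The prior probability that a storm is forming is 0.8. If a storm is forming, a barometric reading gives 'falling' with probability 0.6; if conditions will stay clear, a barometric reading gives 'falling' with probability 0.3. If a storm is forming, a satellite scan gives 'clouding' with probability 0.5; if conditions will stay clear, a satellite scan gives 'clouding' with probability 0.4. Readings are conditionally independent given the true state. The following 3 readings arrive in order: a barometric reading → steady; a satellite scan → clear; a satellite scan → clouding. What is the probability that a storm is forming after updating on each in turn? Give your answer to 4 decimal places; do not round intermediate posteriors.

0.7042

Each posterior becomes the prior for the next update.
After a barometric reading='steady': P(storm) = 0.4·0.8000 / (0.4·0.8000 + 0.7·0.2000) ≈ 0.6957
After a satellite scan='clear': P(storm) = 0.5·0.6957 / (0.5·0.6957 + 0.6·0.3043) ≈ 0.6557
After a satellite scan='clouding': P(storm) = 0.5·0.6557 / (0.5·0.6557 + 0.4·0.3443) ≈ 0.7042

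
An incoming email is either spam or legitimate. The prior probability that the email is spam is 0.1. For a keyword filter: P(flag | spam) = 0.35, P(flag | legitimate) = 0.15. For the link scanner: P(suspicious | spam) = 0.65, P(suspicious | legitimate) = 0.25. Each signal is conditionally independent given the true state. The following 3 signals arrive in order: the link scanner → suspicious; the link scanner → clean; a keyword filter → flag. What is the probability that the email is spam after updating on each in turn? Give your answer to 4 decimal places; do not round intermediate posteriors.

0.2393

Each posterior becomes the prior for the next update.
After the link scanner='suspicious': P(spam) = 0.65·0.1000 / (0.65·0.1000 + 0.25·0.9000) ≈ 0.2241
After the link scanner='clean': P(spam) = 0.35·0.2241 / (0.35·0.2241 + 0.75·0.7759) ≈ 0.1188
After a keyword filter='flag': P(spam) = 0.35·0.1188 / (0.35·0.1188 + 0.15·0.8812) ≈ 0.2393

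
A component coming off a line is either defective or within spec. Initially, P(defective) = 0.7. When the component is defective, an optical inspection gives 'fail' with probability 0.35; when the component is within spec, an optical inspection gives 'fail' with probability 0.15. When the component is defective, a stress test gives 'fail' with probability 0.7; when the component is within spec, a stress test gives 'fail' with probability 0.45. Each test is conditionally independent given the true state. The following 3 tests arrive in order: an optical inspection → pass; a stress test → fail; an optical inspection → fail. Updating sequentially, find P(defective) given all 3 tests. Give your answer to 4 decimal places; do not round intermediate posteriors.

Each posterior becomes the prior for the next update.
After an optical inspection='pass': P(defective) = 0.65·0.7000 / (0.65·0.7000 + 0.85·0.3000) ≈ 0.6408
After a stress test='fail': P(defective) = 0.7·0.6408 / (0.7·0.6408 + 0.45·0.3592) ≈ 0.7351
After an optical inspection='fail': P(defective) = 0.35·0.7351 / (0.35·0.7351 + 0.15·0.2649) ≈ 0.8662

0.8662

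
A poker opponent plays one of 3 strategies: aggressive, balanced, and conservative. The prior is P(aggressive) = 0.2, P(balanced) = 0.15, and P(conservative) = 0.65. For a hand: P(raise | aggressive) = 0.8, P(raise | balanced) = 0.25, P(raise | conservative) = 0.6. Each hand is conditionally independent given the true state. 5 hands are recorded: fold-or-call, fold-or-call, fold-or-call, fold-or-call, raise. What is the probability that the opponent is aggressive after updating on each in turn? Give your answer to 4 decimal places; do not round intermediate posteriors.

0.0116

After 'fold-or-call': normaliser = 0.2·0.2000 + 0.75·0.1500 + 0.4·0.6500; P(aggressive) ≈ 0.0970, P(balanced) ≈ 0.2727, P(conservative) ≈ 0.6303
After 'fold-or-call': normaliser = 0.2·0.0970 + 0.75·0.2727 + 0.4·0.6303; P(aggressive) ≈ 0.0407, P(balanced) ≈ 0.4297, P(conservative) ≈ 0.5296
After 'fold-or-call': normaliser = 0.2·0.0407 + 0.75·0.4297 + 0.4·0.5296; P(aggressive) ≈ 0.0150, P(balanced) ≈ 0.5943, P(conservative) ≈ 0.3907
After 'fold-or-call': normaliser = 0.2·0.0150 + 0.75·0.5943 + 0.4·0.3907; P(aggressive) ≈ 0.0050, P(balanced) ≈ 0.7367, P(conservative) ≈ 0.2583
After 'raise': normaliser = 0.8·0.0050 + 0.25·0.7367 + 0.6·0.2583; P(aggressive) ≈ 0.0116, P(balanced) ≈ 0.5368, P(conservative) ≈ 0.4517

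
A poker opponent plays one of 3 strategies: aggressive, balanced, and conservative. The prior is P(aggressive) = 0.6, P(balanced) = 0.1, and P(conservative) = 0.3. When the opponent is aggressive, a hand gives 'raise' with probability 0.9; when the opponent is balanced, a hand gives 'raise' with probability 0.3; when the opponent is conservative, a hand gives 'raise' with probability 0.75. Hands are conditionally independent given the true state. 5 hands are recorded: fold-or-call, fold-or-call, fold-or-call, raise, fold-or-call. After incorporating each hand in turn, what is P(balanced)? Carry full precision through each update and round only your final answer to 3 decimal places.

After 'fold-or-call': normaliser = 0.1·0.6000 + 0.7·0.1000 + 0.25·0.3000; P(aggressive) ≈ 0.2927, P(balanced) ≈ 0.3415, P(conservative) ≈ 0.3659
After 'fold-or-call': normaliser = 0.1·0.2927 + 0.7·0.3415 + 0.25·0.3659; P(aggressive) ≈ 0.0814, P(balanced) ≈ 0.6644, P(conservative) ≈ 0.2542
After 'fold-or-call': normaliser = 0.1·0.0814 + 0.7·0.6644 + 0.25·0.2542; P(aggressive) ≈ 0.0152, P(balanced) ≈ 0.8664, P(conservative) ≈ 0.1184
After 'raise': normaliser = 0.9·0.0152 + 0.3·0.8664 + 0.75·0.1184; P(aggressive) ≈ 0.0376, P(balanced) ≈ 0.7173, P(conservative) ≈ 0.2451
After 'fold-or-call': normaliser = 0.1·0.0376 + 0.7·0.7173 + 0.25·0.2451; P(aggressive) ≈ 0.0066, P(balanced) ≈ 0.8853, P(conservative) ≈ 0.1080

0.885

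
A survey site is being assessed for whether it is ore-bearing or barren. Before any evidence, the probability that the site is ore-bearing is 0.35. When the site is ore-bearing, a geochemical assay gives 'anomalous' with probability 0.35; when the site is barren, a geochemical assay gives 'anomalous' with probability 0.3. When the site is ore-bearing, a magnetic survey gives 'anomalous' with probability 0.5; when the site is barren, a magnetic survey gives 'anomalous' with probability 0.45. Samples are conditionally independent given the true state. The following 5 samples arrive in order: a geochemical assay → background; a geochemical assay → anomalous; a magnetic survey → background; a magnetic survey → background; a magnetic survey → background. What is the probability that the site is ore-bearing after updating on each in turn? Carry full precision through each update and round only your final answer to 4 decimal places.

0.3047

Each posterior becomes the prior for the next update.
After a geochemical assay='background': P(ore) = 0.65·0.3500 / (0.65·0.3500 + 0.7·0.6500) ≈ 0.3333
After a geochemical assay='anomalous': P(ore) = 0.35·0.3333 / (0.35·0.3333 + 0.3·0.6667) ≈ 0.3684
After a magnetic survey='background': P(ore) = 0.5·0.3684 / (0.5·0.3684 + 0.55·0.6316) ≈ 0.3465
After a magnetic survey='background': P(ore) = 0.5·0.3465 / (0.5·0.3465 + 0.55·0.6535) ≈ 0.3253
After a magnetic survey='background': P(ore) = 0.5·0.3253 / (0.5·0.3253 + 0.55·0.6747) ≈ 0.3047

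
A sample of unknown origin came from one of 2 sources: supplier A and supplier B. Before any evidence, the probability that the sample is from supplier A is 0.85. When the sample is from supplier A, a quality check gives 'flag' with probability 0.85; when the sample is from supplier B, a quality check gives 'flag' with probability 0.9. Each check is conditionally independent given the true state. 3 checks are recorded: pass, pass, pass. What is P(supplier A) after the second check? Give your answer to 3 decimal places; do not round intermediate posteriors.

After 'pass': P(supplier A) = 0.15·0.8500 / (0.15·0.8500 + 0.1·0.1500) ≈ 0.8947
After 'pass': P(supplier A) = 0.15·0.8947 / (0.15·0.8947 + 0.1·0.1053) ≈ 0.9273

0.927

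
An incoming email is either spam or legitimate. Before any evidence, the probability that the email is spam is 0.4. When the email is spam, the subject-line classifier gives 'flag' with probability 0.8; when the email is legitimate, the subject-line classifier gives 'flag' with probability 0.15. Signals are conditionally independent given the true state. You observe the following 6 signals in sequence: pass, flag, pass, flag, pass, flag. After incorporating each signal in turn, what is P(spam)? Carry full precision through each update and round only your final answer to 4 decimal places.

After 'pass': P(spam) = 0.2·0.4000 / (0.2·0.4000 + 0.85·0.6000) ≈ 0.1356
After 'flag': P(spam) = 0.8·0.1356 / (0.8·0.1356 + 0.15·0.8644) ≈ 0.4555
After 'pass': P(spam) = 0.2·0.4555 / (0.2·0.4555 + 0.85·0.5445) ≈ 0.1645
After 'flag': P(spam) = 0.8·0.1645 / (0.8·0.1645 + 0.15·0.8355) ≈ 0.5122
After 'pass': P(spam) = 0.2·0.5122 / (0.2·0.5122 + 0.85·0.4878) ≈ 0.1981
After 'flag': P(spam) = 0.8·0.1981 / (0.8·0.1981 + 0.15·0.8019) ≈ 0.5685

0.5685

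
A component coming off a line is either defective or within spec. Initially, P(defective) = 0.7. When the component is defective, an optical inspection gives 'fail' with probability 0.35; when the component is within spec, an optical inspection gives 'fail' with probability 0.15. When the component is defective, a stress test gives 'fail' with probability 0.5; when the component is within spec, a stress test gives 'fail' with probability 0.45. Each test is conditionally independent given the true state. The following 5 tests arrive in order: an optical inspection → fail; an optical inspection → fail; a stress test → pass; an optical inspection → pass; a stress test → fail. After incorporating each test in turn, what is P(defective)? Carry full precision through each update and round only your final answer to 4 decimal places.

After an optical inspection='fail': P(defective) = 0.35·0.7000 / (0.35·0.7000 + 0.15·0.3000) ≈ 0.8448
After an optical inspection='fail': P(defective) = 0.35·0.8448 / (0.35·0.8448 + 0.15·0.1552) ≈ 0.9270
After a stress test='pass': P(defective) = 0.5·0.9270 / (0.5·0.9270 + 0.55·0.0730) ≈ 0.9203
After an optical inspection='pass': P(defective) = 0.65·0.9203 / (0.65·0.9203 + 0.85·0.0797) ≈ 0.8983
After a stress test='fail': P(defective) = 0.5·0.8983 / (0.5·0.8983 + 0.45·0.1017) ≈ 0.9075

0.9075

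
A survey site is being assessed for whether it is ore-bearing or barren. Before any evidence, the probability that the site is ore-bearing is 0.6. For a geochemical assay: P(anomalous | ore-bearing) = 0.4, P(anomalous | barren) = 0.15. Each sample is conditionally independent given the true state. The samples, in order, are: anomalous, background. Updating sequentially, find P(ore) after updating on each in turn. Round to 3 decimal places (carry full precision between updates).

Apply Bayes' rule sequentially, carrying P(ore) forward.
After 'anomalous': P(ore) = 0.4·0.6000 / (0.4·0.6000 + 0.15·0.4000) ≈ 0.8000
After 'background': P(ore) = 0.6·0.8000 / (0.6·0.8000 + 0.85·0.2000) ≈ 0.7385

0.738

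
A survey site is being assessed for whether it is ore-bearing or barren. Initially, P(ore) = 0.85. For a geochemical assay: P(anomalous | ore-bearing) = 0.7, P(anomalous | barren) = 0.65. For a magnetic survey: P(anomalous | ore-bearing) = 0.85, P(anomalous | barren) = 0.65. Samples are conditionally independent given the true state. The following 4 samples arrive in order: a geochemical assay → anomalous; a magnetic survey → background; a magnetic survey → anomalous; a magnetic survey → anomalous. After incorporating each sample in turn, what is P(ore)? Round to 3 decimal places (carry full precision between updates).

After a geochemical assay='anomalous': P(ore) = 0.7·0.8500 / (0.7·0.8500 + 0.65·0.1500) ≈ 0.8592
After a magnetic survey='background': P(ore) = 0.15·0.8592 / (0.15·0.8592 + 0.35·0.1408) ≈ 0.7234
After a magnetic survey='anomalous': P(ore) = 0.85·0.7234 / (0.85·0.7234 + 0.65·0.2766) ≈ 0.7738
After a magnetic survey='anomalous': P(ore) = 0.85·0.7738 / (0.85·0.7738 + 0.65·0.2262) ≈ 0.8173

0.817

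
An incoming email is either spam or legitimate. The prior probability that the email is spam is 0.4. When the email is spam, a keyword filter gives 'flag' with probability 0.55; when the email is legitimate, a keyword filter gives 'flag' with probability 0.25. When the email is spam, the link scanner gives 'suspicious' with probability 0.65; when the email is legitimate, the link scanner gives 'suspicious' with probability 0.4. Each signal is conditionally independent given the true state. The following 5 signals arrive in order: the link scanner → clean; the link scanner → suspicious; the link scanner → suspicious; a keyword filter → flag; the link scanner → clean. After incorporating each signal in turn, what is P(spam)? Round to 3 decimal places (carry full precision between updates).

0.569

After the link scanner='clean': P(spam) = 0.35·0.4000 / (0.35·0.4000 + 0.6·0.6000) ≈ 0.2800
After the link scanner='suspicious': P(spam) = 0.65·0.2800 / (0.65·0.2800 + 0.4·0.7200) ≈ 0.3872
After the link scanner='suspicious': P(spam) = 0.65·0.3872 / (0.65·0.3872 + 0.4·0.6128) ≈ 0.5066
After a keyword filter='flag': P(spam) = 0.55·0.5066 / (0.55·0.5066 + 0.25·0.4934) ≈ 0.6932
After the link scanner='clean': P(spam) = 0.35·0.6932 / (0.35·0.6932 + 0.6·0.3068) ≈ 0.5686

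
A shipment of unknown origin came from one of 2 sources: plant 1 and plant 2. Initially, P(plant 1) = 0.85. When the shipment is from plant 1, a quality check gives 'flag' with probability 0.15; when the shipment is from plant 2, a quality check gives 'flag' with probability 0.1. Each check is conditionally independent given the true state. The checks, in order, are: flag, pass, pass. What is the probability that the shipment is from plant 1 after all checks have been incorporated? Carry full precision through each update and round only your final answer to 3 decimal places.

After 'flag': P(plant 1) = 0.15·0.8500 / (0.15·0.8500 + 0.1·0.1500) ≈ 0.8947
After 'pass': P(plant 1) = 0.85·0.8947 / (0.85·0.8947 + 0.9·0.1053) ≈ 0.8892
After 'pass': P(plant 1) = 0.85·0.8892 / (0.85·0.8892 + 0.9·0.1108) ≈ 0.8835

0.883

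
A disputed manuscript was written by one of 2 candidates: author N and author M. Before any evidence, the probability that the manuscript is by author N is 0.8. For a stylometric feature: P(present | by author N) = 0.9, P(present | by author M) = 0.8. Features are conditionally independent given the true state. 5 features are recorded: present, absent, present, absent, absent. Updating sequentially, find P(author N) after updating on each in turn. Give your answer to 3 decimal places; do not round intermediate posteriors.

0.388

After 'present': P(author N) = 0.9·0.8000 / (0.9·0.8000 + 0.8·0.2000) ≈ 0.8182
After 'absent': P(author N) = 0.1·0.8182 / (0.1·0.8182 + 0.2·0.1818) ≈ 0.6923
After 'present': P(author N) = 0.9·0.6923 / (0.9·0.6923 + 0.8·0.3077) ≈ 0.7168
After 'absent': P(author N) = 0.1·0.7168 / (0.1·0.7168 + 0.2·0.2832) ≈ 0.5586
After 'absent': P(author N) = 0.1·0.5586 / (0.1·0.5586 + 0.2·0.4414) ≈ 0.3876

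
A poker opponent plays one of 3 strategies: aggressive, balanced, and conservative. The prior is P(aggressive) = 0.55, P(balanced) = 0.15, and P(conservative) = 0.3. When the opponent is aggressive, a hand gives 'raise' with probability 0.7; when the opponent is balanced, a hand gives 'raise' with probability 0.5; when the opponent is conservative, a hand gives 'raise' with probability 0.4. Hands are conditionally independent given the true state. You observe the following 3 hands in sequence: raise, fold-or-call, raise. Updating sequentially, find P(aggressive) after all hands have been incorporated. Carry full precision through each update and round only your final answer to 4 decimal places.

0.6297

After 'raise': normaliser = 0.7·0.5500 + 0.5·0.1500 + 0.4·0.3000; P(aggressive) ≈ 0.6638, P(balanced) ≈ 0.1293, P(conservative) ≈ 0.2069
After 'fold-or-call': normaliser = 0.3·0.6638 + 0.5·0.1293 + 0.6·0.2069; P(aggressive) ≈ 0.5133, P(balanced) ≈ 0.1667, P(conservative) ≈ 0.3200
After 'raise': normaliser = 0.7·0.5133 + 0.5·0.1667 + 0.4·0.3200; P(aggressive) ≈ 0.6297, P(balanced) ≈ 0.1460, P(conservative) ≈ 0.2243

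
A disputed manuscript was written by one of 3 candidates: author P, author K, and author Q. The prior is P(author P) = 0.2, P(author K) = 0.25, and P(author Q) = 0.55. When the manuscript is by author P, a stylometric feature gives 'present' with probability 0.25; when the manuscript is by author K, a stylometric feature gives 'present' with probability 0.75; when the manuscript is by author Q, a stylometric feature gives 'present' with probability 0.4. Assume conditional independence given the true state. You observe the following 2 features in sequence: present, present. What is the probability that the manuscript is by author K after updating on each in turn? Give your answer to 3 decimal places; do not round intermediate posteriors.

After 'present': normaliser = 0.25·0.2000 + 0.75·0.2500 + 0.4·0.5500; P(author P) ≈ 0.1093, P(author K) ≈ 0.4098, P(author Q) ≈ 0.4809
After 'present': normaliser = 0.25·0.1093 + 0.75·0.4098 + 0.4·0.4809; P(author P) ≈ 0.0518, P(author K) ≈ 0.5832, P(author Q) ≈ 0.3650

0.583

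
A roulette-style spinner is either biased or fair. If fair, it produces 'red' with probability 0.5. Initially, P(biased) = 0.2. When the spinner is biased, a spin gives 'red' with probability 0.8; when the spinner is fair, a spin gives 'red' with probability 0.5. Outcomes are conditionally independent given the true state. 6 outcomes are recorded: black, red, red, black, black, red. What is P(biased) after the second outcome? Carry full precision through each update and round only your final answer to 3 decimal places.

0.138

After 'black': P(biased) = 0.2·0.2000 / (0.2·0.2000 + 0.5·0.8000) ≈ 0.0909
After 'red': P(biased) = 0.8·0.0909 / (0.8·0.0909 + 0.5·0.9091) ≈ 0.1379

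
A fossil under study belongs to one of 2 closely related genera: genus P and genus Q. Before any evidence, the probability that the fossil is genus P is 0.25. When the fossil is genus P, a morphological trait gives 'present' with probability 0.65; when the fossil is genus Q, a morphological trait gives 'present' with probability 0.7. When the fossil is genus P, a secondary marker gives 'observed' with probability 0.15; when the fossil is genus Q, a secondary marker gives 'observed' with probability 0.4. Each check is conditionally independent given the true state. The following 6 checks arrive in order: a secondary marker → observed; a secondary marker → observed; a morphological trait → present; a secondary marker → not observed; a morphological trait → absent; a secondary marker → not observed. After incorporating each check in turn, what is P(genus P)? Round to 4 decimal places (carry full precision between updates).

After a secondary marker='observed': P(genus P) = 0.15·0.2500 / (0.15·0.2500 + 0.4·0.7500) ≈ 0.1111
After a secondary marker='observed': P(genus P) = 0.15·0.1111 / (0.15·0.1111 + 0.4·0.8889) ≈ 0.0448
After a morphological trait='present': P(genus P) = 0.65·0.0448 / (0.65·0.0448 + 0.7·0.9552) ≈ 0.0417
After a secondary marker='not observed': P(genus P) = 0.85·0.0417 / (0.85·0.0417 + 0.6·0.9583) ≈ 0.0581
After a morphological trait='absent': P(genus P) = 0.35·0.0581 / (0.35·0.0581 + 0.3·0.9419) ≈ 0.0671
After a secondary marker='not observed': P(genus P) = 0.85·0.0671 / (0.85·0.0671 + 0.6·0.9329) ≈ 0.0925

0.0925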